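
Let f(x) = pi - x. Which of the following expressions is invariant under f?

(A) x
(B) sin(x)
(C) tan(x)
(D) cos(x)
B

For f(x) = pi - x:
sin(pi - x) = sin(x), so sine is invariant under this transformation.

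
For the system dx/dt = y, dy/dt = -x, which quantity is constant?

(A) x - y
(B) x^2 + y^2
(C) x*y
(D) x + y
B

A first integral I satisfies dI/dt = 0 along every solution. Differentiate each option and use the equation of motion:
(A) d/dt[x - y] = y - (-x) = x + y, not identically 0
(B) d/dt[x^2 + y^2] = 2x*dx/dt + 2y*dy/dt = 2x*y + 2y*(-x) = 0
(C) d/dt[x*y] = (dx/dt)y + x(dy/dt) = y^2 - x^2, not identically 0
(D) d/dt[x + y] = y + (-x) = y - x, not identically 0

Only (B) has zero time-derivative. So x^2 + y^2 (the squared radius; trajectories are circles) is the conserved quantity.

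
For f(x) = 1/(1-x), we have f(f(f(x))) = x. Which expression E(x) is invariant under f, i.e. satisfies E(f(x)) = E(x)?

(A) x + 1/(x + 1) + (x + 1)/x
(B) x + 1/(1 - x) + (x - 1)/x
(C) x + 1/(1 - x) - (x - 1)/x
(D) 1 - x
B

Replace x by f(x) = 1/(1 - x) in each option and simplify. As a quick numerical cross-check, also compare E(3) with E(f(3)) = E(-1/2).

(A) x + 1/(x + 1) + (x + 1)/x  ->  (1/(1 - x)) + 1/((1/(1 - x)) + 1) + ((1/(1 - x)) + 1)/(1/(1 - x)) = (-x^3 + 6x^2 - 11x + 7)/(x^2 - 3x + 2); check: E(3) = 55/12 but E(-1/2) = 1/2.   [not invariant]
(B) x + 1/(1 - x) + (x - 1)/x  ->  (1/(1 - x)) + 1/(1 - (1/(1 - x))) + ((1/(1 - x)) - 1)/(1/(1 - x)), which simplifies back to x + 1/(1 - x) + (x - 1)/x; check: E(3) = 19/6, E(-1/2) = 19/6.   [invariant]
(C) x + 1/(1 - x) - (x - 1)/x  ->  (1/(1 - x)) + 1/(1 - (1/(1 - x))) - ((1/(1 - x)) - 1)/(1/(1 - x)) = (x^2(1 - x) - x + (x - 1)^2)/(x(x - 1)); check: E(3) = 11/6 but E(-1/2) = -17/6.   [not invariant]
(D) 1 - x  ->  1 - (1/(1 - x)) = x/(x - 1); check: E(3) = -2 but E(-1/2) = 3/2.   [not invariant]

Only (B) is unchanged. Indeed f(f(x)) = 1/(1 - 1/(1-x)) = (1-x)/(-x) = (x-1)/x, so E(x) = x + f(x) + f(f(x)) is the sum over the whole 3-cycle; applying f just permutes the three terms cyclically (x -> f(x) -> f(f(x)) -> x), leaving the sum unchanged.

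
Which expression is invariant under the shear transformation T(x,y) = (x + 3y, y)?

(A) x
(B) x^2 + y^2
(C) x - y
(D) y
D

Under the shear T(x,y) = (x + 3y, y):
Substitute the transformed coordinates into each option and compare with the original:
(A) x  ->  (x + 3y) = x + 3y   [differs from x: not invariant]
(B) x^2 + y^2  ->  (x + 3y)^2 + (y)^2 = x^2 + 6xy + 10y^2   [differs from x^2 + y^2: not invariant]
(C) x - y  ->  (x + 3y) - (y) = x + 2y   [differs from x - y: not invariant]
(D) y  ->  (y) = y   [equals y: invariant]

Only option (D), y, is unchanged by the transformation.
A horizontal shear moves points parallel to the x-axis, so the y-coordinate (and any function of y alone) is unchanged.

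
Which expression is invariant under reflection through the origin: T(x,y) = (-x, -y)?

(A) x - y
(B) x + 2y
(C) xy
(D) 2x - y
C

The map is reflection through the origin: T(x,y) = (-x, -y).
Substitute the transformed coordinates into each option and compare with the original:
(A) x - y  ->  (-x) - (-y) = -x + y   [differs from x - y: not invariant]
(B) x + 2y  ->  (-x) + 2(-y) = -x - 2y   [differs from x + 2y: not invariant]
(C) xy  ->  (-x)(-y) = xy   [equals xy: invariant]
(D) 2x - y  ->  2(-x) - (-y) = -2x + y   [differs from 2x - y: not invariant]

Only option (C), xy, is unchanged by the transformation.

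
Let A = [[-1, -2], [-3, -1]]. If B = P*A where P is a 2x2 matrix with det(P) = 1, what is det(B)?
-5

By the multiplicative property of determinants, det(B) = det(P*A) = det(P) * det(A) = det(A),
so the determinant is invariant under multiplication by any determinant-1 matrix; we just need det(A).

det(A) = (-1)(-1) - (-2)(-3) = 1 - 6 = -5

Therefore det(B) = 1 * (-5) = -5.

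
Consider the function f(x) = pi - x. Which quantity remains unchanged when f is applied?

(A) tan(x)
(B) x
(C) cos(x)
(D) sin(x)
D

For f(x) = pi - x:
sin(pi - x) = sin(x), so sine is invariant under this transformation.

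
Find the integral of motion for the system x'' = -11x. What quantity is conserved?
E = (x')^2 + 11x^2

Multiply the equation by x':
x' * x'' = -11x * x'
The left side is d/dt[(x')^2/2] and the right side is d/dt[-11x^2/2], so
d/dt[(x')^2/2 + 11x^2/2] = 0, i.e. (x')^2/2 + 11x^2/2 = constant.
Multiplying by 2, the integral of motion is E = (x')^2 + 11x^2.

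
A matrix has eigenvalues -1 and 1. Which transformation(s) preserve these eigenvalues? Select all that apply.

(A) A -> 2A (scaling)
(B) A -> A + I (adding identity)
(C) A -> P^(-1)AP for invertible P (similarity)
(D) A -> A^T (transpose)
C and D

Eigenvalues are preserved by:
1. Similarity transformations: A -> P^(-1)AP (same characteristic polynomial)
2. Transpose: A^T has the same eigenvalues as A

Eigenvalues are NOT preserved by:
- Adding identity: eigenvalues become -1+1, 1+1
- Scaling: eigenvalues become -2, 2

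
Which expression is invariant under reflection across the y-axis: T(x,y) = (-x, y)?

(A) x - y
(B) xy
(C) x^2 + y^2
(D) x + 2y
C

The map is reflection across the y-axis: T(x,y) = (-x, y).
Substitute the transformed coordinates into each option and compare with the original:
(A) x - y  ->  (-x) - (y) = -x - y   [differs from x - y: not invariant]
(B) xy  ->  (-x)(y) = -xy   [differs from xy: not invariant]
(C) x^2 + y^2  ->  (-x)^2 + (y)^2 = x^2 + y^2   [equals x^2 + y^2: invariant]
(D) x + 2y  ->  (-x) + 2(y) = -x + 2y   [differs from x + 2y: not invariant]

Only option (C), x^2 + y^2, is unchanged by the transformation.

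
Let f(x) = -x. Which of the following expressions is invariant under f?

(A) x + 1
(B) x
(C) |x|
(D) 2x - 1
C

For f(x) = -x:
Applying f replaces x by -x. Since |-x| = |x|, the absolute value is unchanged by f, whereas x -> -x, 2x - 1 -> -2x - 1 and x + 1 -> -x + 1 all change.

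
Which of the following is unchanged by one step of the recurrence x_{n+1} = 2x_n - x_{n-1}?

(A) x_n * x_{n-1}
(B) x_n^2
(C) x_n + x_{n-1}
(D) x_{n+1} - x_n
D

For the recurrence x_{n+1} = 2x_n - x_{n-1}:

If x_{n+1} = 2x_n - x_{n-1}, then:
x_{n+1} - x_n = x_n - x_{n-1}
The first difference is constant throughout the sequence.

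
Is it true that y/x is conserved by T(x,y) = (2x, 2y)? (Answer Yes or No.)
Yes

Substitute T(x,y) = (2x, 2y) into the expression and compare with the original.

Original: y/x
After applying T: (2y)/(2x) = y/x

This is identical to the original y/x, so the expression is invariant.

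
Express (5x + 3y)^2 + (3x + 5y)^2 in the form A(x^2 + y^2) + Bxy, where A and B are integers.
34(x^2 + y^2) + 60xy

Expanding: (5x + 3y)^2 = 25x^2 + 30xy + 9y^2
(3x + 5y)^2 = 9x^2 + 30xy + 25y^2
Sum = (25+9)(x^2+y^2) + 60xy = 34(x^2 + y^2) + 60xy
This is symmetric in x and y.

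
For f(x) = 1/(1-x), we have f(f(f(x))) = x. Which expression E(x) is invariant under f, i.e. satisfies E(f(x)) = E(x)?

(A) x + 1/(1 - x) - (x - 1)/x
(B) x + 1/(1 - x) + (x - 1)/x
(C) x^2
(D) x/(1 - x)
B

Replace x by f(x) = 1/(1 - x) in each option and simplify. As a quick numerical cross-check, also compare E(5) with E(f(5)) = E(-1/4).

(A) x + 1/(1 - x) - (x - 1)/x  ->  (1/(1 - x)) + 1/(1 - (1/(1 - x))) - ((1/(1 - x)) - 1)/(1/(1 - x)) = (x^2(1 - x) - x + (x - 1)^2)/(x(x - 1)); check: E(5) = 79/20 but E(-1/4) = -89/20.   [not invariant]
(B) x + 1/(1 - x) + (x - 1)/x  ->  (1/(1 - x)) + 1/(1 - (1/(1 - x))) + ((1/(1 - x)) - 1)/(1/(1 - x)), which simplifies back to x + 1/(1 - x) + (x - 1)/x; check: E(5) = 111/20, E(-1/4) = 111/20.   [invariant]
(C) x^2  ->  (1/(1 - x))^2 = (x - 1)^(-2); check: E(5) = 25 but E(-1/4) = 1/16.   [not invariant]
(D) x/(1 - x)  ->  (1/(1 - x))/(1 - (1/(1 - x))) = -1/x; check: E(5) = -5/4 but E(-1/4) = -1/5.   [not invariant]

Only (B) is unchanged. Indeed f(f(x)) = 1/(1 - 1/(1-x)) = (1-x)/(-x) = (x-1)/x, so E(x) = x + f(x) + f(f(x)) is the sum over the whole 3-cycle; applying f just permutes the three terms cyclically (x -> f(x) -> f(f(x)) -> x), leaving the sum unchanged.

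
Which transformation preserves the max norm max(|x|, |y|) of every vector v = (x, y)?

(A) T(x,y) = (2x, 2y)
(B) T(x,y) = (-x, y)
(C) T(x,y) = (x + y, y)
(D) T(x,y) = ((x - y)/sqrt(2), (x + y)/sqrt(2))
B

A transformation preserves a norm if ||T(v)|| = ||v|| for every v; a single vector where the norm changes rules an option out.

(A) T(x,y) = (2x, 2y): v = (1, 0) has norm max(|1|, |0|) = 1, but T(v) = (2, 0) has norm 2 -- not preserved.
(B) T(x,y) = (-x, y): preserves the norm -- it only permutes the coordinates and/or flips signs, which leaves max(|x|, |y|) unchanged.
(C) T(x,y) = (x + y, y): v = (1, 1) has norm max(|1|, |1|) = 1, but T(v) = (2, 1) has norm 2 -- not preserved.
(D) T(x,y) = ((x - y)/sqrt(2), (x + y)/sqrt(2)): v = (1, 0) has norm max(|1|, |0|) = 1, but T(v) = (sqrt(2)/2, sqrt(2)/2) has norm sqrt(2)/2 -- not preserved.

Therefore the answer is (B).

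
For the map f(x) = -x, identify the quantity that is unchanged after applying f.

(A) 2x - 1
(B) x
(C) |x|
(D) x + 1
C

For f(x) = -x:
Applying f replaces x by -x. Since |-x| = |x|, the absolute value is unchanged by f, whereas x -> -x, 2x - 1 -> -2x - 1 and x + 1 -> -x + 1 all change.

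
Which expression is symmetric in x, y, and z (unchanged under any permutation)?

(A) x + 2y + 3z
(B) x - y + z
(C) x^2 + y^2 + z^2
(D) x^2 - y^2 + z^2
C

A symmetric expression is unchanged when the variables are permuted; here the transformation to test is the swap (x, y) -> (y, x).
A symmetric expression must survive every permutation; the single swap x <-> y already eliminates the distractors, and the keyed expression is also unchanged by x <-> z and y <-> z (each variable enters it in exactly the same way).
Substitute the transformed coordinates into each option and compare with the original:
(A) x + 2y + 3z  ->  (y) + 2(x) + 3z = 2x + y + 3z   [differs from x + 2y + 3z: not invariant]
(B) x - y + z  ->  (y) - (x) + z = -x + y + z   [differs from x - y + z: not invariant]
(C) x^2 + y^2 + z^2  ->  (y)^2 + (x)^2 + z^2 = x^2 + y^2 + z^2   [equals x^2 + y^2 + z^2: invariant]
(D) x^2 - y^2 + z^2  ->  (y)^2 - (x)^2 + z^2 = -x^2 + y^2 + z^2   [differs from x^2 - y^2 + z^2: not invariant]

Only option (C), x^2 + y^2 + z^2, is unchanged by the transformation.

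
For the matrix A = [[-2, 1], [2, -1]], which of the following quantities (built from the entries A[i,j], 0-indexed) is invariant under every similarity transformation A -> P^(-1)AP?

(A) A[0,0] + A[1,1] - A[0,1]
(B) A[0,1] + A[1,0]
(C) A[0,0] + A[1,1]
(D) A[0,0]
C

A[0,0] + A[1,1] is the trace of A. By the cyclic property of the trace, tr(P^(-1)AP) = tr(APP^(-1)) = tr(A), so it is the same for every matrix similar to A.

The other combinations are not similarity invariants. For example, take P = [[2, 1], [1, 1]] (det P = 1), so P^(-1) = [[1, -1], [-1, 2]] and
B = P^(-1)AP = [[-6, -2], [9, 3]].
Evaluating each option on A and on B:
(A) A[0,0] + A[1,1] - A[0,1]: -4 for A, -1 for B -> changes
(B) A[0,1] + A[1,0]: 3 for A, 7 for B -> changes
(C) A[0,0] + A[1,1]: -3 for A, -3 for B -> unchanged
(D) A[0,0]: -2 for A, -6 for B -> changes

Only (C) A[0,0] + A[1,1] = -3 survives (and it does so for every P, not just this one), so it is the invariant.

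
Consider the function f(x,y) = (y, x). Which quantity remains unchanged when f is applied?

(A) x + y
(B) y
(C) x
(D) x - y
A

For f(x,y) = (y, x):
After applying f: x' = y, y' = x. So x' + y' = y + x = x + y.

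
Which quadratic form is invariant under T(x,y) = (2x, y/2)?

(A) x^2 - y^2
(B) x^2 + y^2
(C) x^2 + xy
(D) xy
D

T multiplies x by 2 and divides y by 2.
Substitute the transformed coordinates into each option and compare with the original:
(A) x^2 - y^2  ->  (2x)^2 - (y/2)^2 = 4x^2 - y^2/4   [differs from x^2 - y^2: not invariant]
(B) x^2 + y^2  ->  (2x)^2 + (y/2)^2 = 4x^2 + y^2/4   [differs from x^2 + y^2: not invariant]
(C) x^2 + xy  ->  (2x)^2 + (2x)(y/2) = 4x^2 + xy   [differs from x^2 + xy: not invariant]
(D) xy  ->  (2x)(y/2) = xy   [equals xy: invariant]

Only option (D), xy, is unchanged by the transformation.
The factors 2 and 1/2 cancel only in the pure product xy.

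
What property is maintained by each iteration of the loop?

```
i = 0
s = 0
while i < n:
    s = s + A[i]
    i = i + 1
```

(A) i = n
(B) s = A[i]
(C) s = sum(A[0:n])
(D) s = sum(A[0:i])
D

A loop invariant must hold before the first iteration and be re-established by every execution of the body.

(D) s = sum(A[0:i]): Initially i = 0 and s = 0 = sum of the empty slice A[0:0]. If s = sum(A[0:i]) holds at the top of an iteration, the body sets s to sum(A[0:i]) + A[i] = sum(A[0:i+1]) and then i to i+1, so s = sum(A[0:i]) holds again. At exit i = n, giving s = sum(A[0:n]).

The other options fail:
(A) i = n: false initially (i = 0); it is the exit condition, not an invariant.
(B) s = A[i]: after the first iteration s = A[0] but i = 1, so s = A[i] compares s with the wrong element (and fails in general).
(C) s = sum(A[0:n]): false before the loop (s = 0, not the full sum) -- it only becomes true at exit.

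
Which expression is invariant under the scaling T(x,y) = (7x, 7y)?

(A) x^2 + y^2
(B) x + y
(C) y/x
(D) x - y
C

Under the uniform scaling T(x,y) = (7x, 7y):
Substitute the transformed coordinates into each option and compare with the original:
(A) x^2 + y^2  ->  (7x)^2 + (7y)^2 = 49x^2 + 49y^2   [differs from x^2 + y^2: not invariant]
(B) x + y  ->  (7x) + (7y) = 7x + 7y   [differs from x + y: not invariant]
(C) y/x  ->  (7y)/(7x) = y/x   [equals y/x: invariant]
(D) x - y  ->  (7x) - (7y) = 7x - 7y   [differs from x - y: not invariant]

Only option (C), y/x, is unchanged by the transformation.
The common factor 7 cancels in a ratio of coordinates, while sums, products and sums of squares pick up factors of 7 or 49.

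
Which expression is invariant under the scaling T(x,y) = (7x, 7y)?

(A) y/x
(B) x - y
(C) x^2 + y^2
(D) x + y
A

Under the uniform scaling T(x,y) = (7x, 7y):
Substitute the transformed coordinates into each option and compare with the original:
(A) y/x  ->  (7y)/(7x) = y/x   [equals y/x: invariant]
(B) x - y  ->  (7x) - (7y) = 7x - 7y   [differs from x - y: not invariant]
(C) x^2 + y^2  ->  (7x)^2 + (7y)^2 = 49x^2 + 49y^2   [differs from x^2 + y^2: not invariant]
(D) x + y  ->  (7x) + (7y) = 7x + 7y   [differs from x + y: not invariant]

Only option (A), y/x, is unchanged by the transformation.
The common factor 7 cancels in a ratio of coordinates, while sums, products and sums of squares pick up factors of 7 or 49.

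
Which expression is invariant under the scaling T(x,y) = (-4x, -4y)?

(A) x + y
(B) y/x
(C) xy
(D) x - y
B

Under the uniform scaling T(x,y) = (-4x, -4y):
Substitute the transformed coordinates into each option and compare with the original:
(A) x + y  ->  (-4x) + (-4y) = -4x - 4y   [differs from x + y: not invariant]
(B) y/x  ->  (-4y)/(-4x) = y/x   [equals y/x: invariant]
(C) xy  ->  (-4x)(-4y) = 16xy   [differs from xy: not invariant]
(D) x - y  ->  (-4x) - (-4y) = -4x + 4y   [differs from x - y: not invariant]

Only option (B), y/x, is unchanged by the transformation.
The common factor -4 cancels in a ratio of coordinates, while sums, products and sums of squares pick up factors of -4 or 16.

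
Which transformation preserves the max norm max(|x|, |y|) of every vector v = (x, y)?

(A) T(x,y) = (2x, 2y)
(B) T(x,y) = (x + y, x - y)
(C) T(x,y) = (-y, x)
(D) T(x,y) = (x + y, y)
C

A transformation preserves a norm if ||T(v)|| = ||v|| for every v; a single vector where the norm changes rules an option out.

(A) T(x,y) = (2x, 2y): v = (1, 0) has norm max(|1|, |0|) = 1, but T(v) = (2, 0) has norm 2 -- not preserved.
(B) T(x,y) = (x + y, x - y): v = (1, 1) has norm max(|1|, |1|) = 1, but T(v) = (2, 0) has norm 2 -- not preserved.
(C) T(x,y) = (-y, x): preserves the norm -- it only permutes the coordinates and/or flips signs, which leaves max(|x|, |y|) unchanged.
(D) T(x,y) = (x + y, y): v = (1, 1) has norm max(|1|, |1|) = 1, but T(v) = (2, 1) has norm 2 -- not preserved.

Therefore the answer is (C).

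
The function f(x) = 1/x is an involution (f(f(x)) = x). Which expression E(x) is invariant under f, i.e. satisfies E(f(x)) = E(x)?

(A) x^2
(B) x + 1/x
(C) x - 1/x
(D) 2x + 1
B

Replace x by f(x) = 1/x in each option and simplify. As a quick numerical cross-check, also compare E(4) with E(f(4)) = E(1/4).

(A) x^2  ->  (1/x)^2 = x^(-2); check: E(4) = 16 but E(1/4) = 1/16.   [not invariant]
(B) x + 1/x  ->  (1/x) + 1/(1/x), which simplifies back to x + 1/x; check: E(4) = 17/4, E(1/4) = 17/4.   [invariant]
(C) x - 1/x  ->  (1/x) - 1/(1/x) = -x + 1/x; check: E(4) = 15/4 but E(1/4) = -15/4.   [not invariant]
(D) 2x + 1  ->  2(1/x) + 1 = (x + 2)/x; check: E(4) = 9 but E(1/4) = 3/2.   [not invariant]

Only (B) is unchanged. E is symmetric under swapping x with f(x) = 1/x, which is exactly what an involution does.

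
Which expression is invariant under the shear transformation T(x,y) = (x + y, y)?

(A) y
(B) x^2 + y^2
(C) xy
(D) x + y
A

Under the shear T(x,y) = (x + y, y):
Substitute the transformed coordinates into each option and compare with the original:
(A) y  ->  (y) = y   [equals y: invariant]
(B) x^2 + y^2  ->  (x + y)^2 + (y)^2 = x^2 + 2xy + 2y^2   [differs from x^2 + y^2: not invariant]
(C) xy  ->  (x + y)(y) = xy + y^2   [differs from xy: not invariant]
(D) x + y  ->  (x + y) + (y) = x + 2y   [differs from x + y: not invariant]

Only option (A), y, is unchanged by the transformation.
A horizontal shear moves points parallel to the x-axis, so the y-coordinate (and any function of y alone) is unchanged.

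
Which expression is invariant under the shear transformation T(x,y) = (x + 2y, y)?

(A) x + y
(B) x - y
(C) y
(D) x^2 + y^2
C

Under the shear T(x,y) = (x + 2y, y):
Substitute the transformed coordinates into each option and compare with the original:
(A) x + y  ->  (x + 2y) + (y) = x + 3y   [differs from x + y: not invariant]
(B) x - y  ->  (x + 2y) - (y) = x + y   [differs from x - y: not invariant]
(C) y  ->  (y) = y   [equals y: invariant]
(D) x^2 + y^2  ->  (x + 2y)^2 + (y)^2 = x^2 + 4xy + 5y^2   [differs from x^2 + y^2: not invariant]

Only option (C), y, is unchanged by the transformation.
A horizontal shear moves points parallel to the x-axis, so the y-coordinate (and any function of y alone) is unchanged.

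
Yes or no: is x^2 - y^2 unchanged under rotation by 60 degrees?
No

Applying rotation by 60 degrees: x' = x*cos(60 degrees) - y*sin(60 degrees) = x/2 - sqrt(3)y/2, y' = x*sin(60 degrees) + y*cos(60 degrees) = sqrt(3)x/2 + y/2

Substituting into x^2 - y^2:
(x/2 - sqrt(3)y/2)^2 - (sqrt(3)x/2 + y/2)^2
= -x^2/2 - sqrt(3)xy + y^2/2

This differs from the original expression x^2 - y^2, so it is NOT invariant.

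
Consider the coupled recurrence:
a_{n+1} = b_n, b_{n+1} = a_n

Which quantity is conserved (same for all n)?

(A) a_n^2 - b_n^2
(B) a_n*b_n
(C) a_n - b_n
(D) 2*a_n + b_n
B

Replace a_n by a_{n+1} = b_n and b_n by b_{n+1} = a_n in each option and simplify:
(A) a_n^2 - b_n^2  ->  (b_n)^2 - (a_n)^2 = -a_n^2 + b_n^2   [not conserved]
(B) a_n*b_n  ->  (b_n)*(a_n) = a_n*b_n   [conserved]
(C) a_n - b_n  ->  (b_n) - (a_n) = -a_n + b_n   [not conserved]
(D) 2*a_n + b_n  ->  2*(b_n) + (a_n) = a_n + 2*b_n   [not conserved]

Only (B) a_n*b_n returns to itself after one step, so it is the conserved quantity.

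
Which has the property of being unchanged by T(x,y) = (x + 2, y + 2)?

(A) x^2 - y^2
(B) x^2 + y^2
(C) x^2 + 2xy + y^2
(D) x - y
D

An expression E(x,y) is invariant under T if E(T(x,y)) = E(x,y). Here T(x,y) = (x + 2, y + 2).
Substitute the transformed coordinates into each option and compare with the original:
(A) x^2 - y^2  ->  (x + 2)^2 - (y + 2)^2 = x^2 + 4x - y^2 - 4y   [differs from x^2 - y^2: not invariant]
(B) x^2 + y^2  ->  (x + 2)^2 + (y + 2)^2 = x^2 + 4x + y^2 + 4y + 8   [differs from x^2 + y^2: not invariant]
(C) x^2 + 2xy + y^2  ->  (x + 2)^2 + 2(x + 2)(y + 2) + (y + 2)^2 = x^2 + 2xy + 8x + y^2 + 8y + 16   [differs from x^2 + 2xy + y^2: not invariant]
(D) x - y  ->  (x + 2) - (y + 2) = x - y   [equals x - y: invariant]

Only option (D), x - y, is unchanged by the transformation.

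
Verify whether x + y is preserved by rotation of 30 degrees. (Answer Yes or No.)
No

Applying rotation by 30 degrees: x' = x*cos(30 degrees) - y*sin(30 degrees) = sqrt(3)x/2 - y/2, y' = x*sin(30 degrees) + y*cos(30 degrees) = x/2 + sqrt(3)y/2

Substituting into x + y:
(sqrt(3)x/2 - y/2) + (x/2 + sqrt(3)y/2)
= x/2 + sqrt(3)x/2 - y/2 + sqrt(3)y/2

This differs from the original expression x + y, so it is NOT invariant.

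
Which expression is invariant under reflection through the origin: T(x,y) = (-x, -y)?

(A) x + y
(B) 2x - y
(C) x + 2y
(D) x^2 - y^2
D

The map is reflection through the origin: T(x,y) = (-x, -y).
Substitute the transformed coordinates into each option and compare with the original:
(A) x + y  ->  (-x) + (-y) = -x - y   [differs from x + y: not invariant]
(B) 2x - y  ->  2(-x) - (-y) = -2x + y   [differs from 2x - y: not invariant]
(C) x + 2y  ->  (-x) + 2(-y) = -x - 2y   [differs from x + 2y: not invariant]
(D) x^2 - y^2  ->  (-x)^2 - (-y)^2 = x^2 - y^2   [equals x^2 - y^2: invariant]

Only option (D), x^2 - y^2, is unchanged by the transformation.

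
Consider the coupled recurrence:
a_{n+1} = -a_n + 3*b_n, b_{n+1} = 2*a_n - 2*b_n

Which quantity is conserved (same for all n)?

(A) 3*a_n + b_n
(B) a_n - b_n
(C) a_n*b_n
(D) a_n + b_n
D

Replace a_n by a_{n+1} = -a_n + 3*b_n and b_n by b_{n+1} = 2*a_n - 2*b_n in each option and simplify:
(A) 3*a_n + b_n  ->  3*(-a_n + 3*b_n) + (2*a_n - 2*b_n) = -a_n + 7*b_n   [not conserved]
(B) a_n - b_n  ->  (-a_n + 3*b_n) - (2*a_n - 2*b_n) = -3*a_n + 5*b_n   [not conserved]
(C) a_n*b_n  ->  (-a_n + 3*b_n)*(2*a_n - 2*b_n) = -2*a_n^2 + 8*a_n*b_n - 6*b_n^2   [not conserved]
(D) a_n + b_n  ->  (-a_n + 3*b_n) + (2*a_n - 2*b_n) = a_n + b_n   [conserved]

Only (D) a_n + b_n returns to itself after one step, so it is the conserved quantity.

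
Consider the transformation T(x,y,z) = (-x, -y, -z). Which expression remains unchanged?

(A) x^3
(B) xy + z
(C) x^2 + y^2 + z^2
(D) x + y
C

Apply T(x,y,z) = (-x, -y, -z) to each option, i.e. replace (x, y, z) by the transformed coordinates.
Substitute the transformed coordinates into each option and compare with the original:
(A) x^3  ->  (-x)^3 = -x^3   [differs from x^3: not invariant]
(B) xy + z  ->  (-x)(-y) + (-z) = xy - z   [differs from xy + z: not invariant]
(C) x^2 + y^2 + z^2  ->  (-x)^2 + (-y)^2 + (-z)^2 = x^2 + y^2 + z^2   [equals x^2 + y^2 + z^2: invariant]
(D) x + y  ->  (-x) + (-y) = -x - y   [differs from x + y: not invariant]

Only option (C), x^2 + y^2 + z^2, is unchanged by the transformation.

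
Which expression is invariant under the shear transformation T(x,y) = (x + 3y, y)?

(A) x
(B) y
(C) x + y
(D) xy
B

Under the shear T(x,y) = (x + 3y, y):
Substitute the transformed coordinates into each option and compare with the original:
(A) x  ->  (x + 3y) = x + 3y   [differs from x: not invariant]
(B) y  ->  (y) = y   [equals y: invariant]
(C) x + y  ->  (x + 3y) + (y) = x + 4y   [differs from x + y: not invariant]
(D) xy  ->  (x + 3y)(y) = xy + 3y^2   [differs from xy: not invariant]

Only option (B), y, is unchanged by the transformation.
A horizontal shear moves points parallel to the x-axis, so the y-coordinate (and any function of y alone) is unchanged.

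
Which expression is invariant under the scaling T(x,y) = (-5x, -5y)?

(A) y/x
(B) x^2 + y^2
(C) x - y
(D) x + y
A

Under the uniform scaling T(x,y) = (-5x, -5y):
Substitute the transformed coordinates into each option and compare with the original:
(A) y/x  ->  (-5y)/(-5x) = y/x   [equals y/x: invariant]
(B) x^2 + y^2  ->  (-5x)^2 + (-5y)^2 = 25x^2 + 25y^2   [differs from x^2 + y^2: not invariant]
(C) x - y  ->  (-5x) - (-5y) = -5x + 5y   [differs from x - y: not invariant]
(D) x + y  ->  (-5x) + (-5y) = -5x - 5y   [differs from x + y: not invariant]

Only option (A), y/x, is unchanged by the transformation.
The common factor -5 cancels in a ratio of coordinates, while sums, products and sums of squares pick up factors of -5 or 25.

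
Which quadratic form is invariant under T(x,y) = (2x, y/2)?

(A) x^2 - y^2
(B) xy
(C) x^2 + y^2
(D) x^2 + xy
B

T multiplies x by 2 and divides y by 2.
Substitute the transformed coordinates into each option and compare with the original:
(A) x^2 - y^2  ->  (2x)^2 - (y/2)^2 = 4x^2 - y^2/4   [differs from x^2 - y^2: not invariant]
(B) xy  ->  (2x)(y/2) = xy   [equals xy: invariant]
(C) x^2 + y^2  ->  (2x)^2 + (y/2)^2 = 4x^2 + y^2/4   [differs from x^2 + y^2: not invariant]
(D) x^2 + xy  ->  (2x)^2 + (2x)(y/2) = 4x^2 + xy   [differs from x^2 + xy: not invariant]

Only option (B), xy, is unchanged by the transformation.
The factors 2 and 1/2 cancel only in the pure product xy.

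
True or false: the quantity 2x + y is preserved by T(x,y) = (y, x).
False

Substitute T(x,y) = (y, x) into the expression and compare with the original.

Original: 2x + y
After applying T: 2(y) + (x) = x + 2y

This differs from the original 2x + y (difference: -x + y), so the expression is NOT invariant.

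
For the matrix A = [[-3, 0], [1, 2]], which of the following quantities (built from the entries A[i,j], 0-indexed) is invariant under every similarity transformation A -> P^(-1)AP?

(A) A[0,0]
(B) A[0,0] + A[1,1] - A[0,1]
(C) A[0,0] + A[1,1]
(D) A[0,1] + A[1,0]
C

A[0,0] + A[1,1] is the trace of A. By the cyclic property of the trace, tr(P^(-1)AP) = tr(APP^(-1)) = tr(A), so it is the same for every matrix similar to A.

The other combinations are not similarity invariants. For example, take P = [[2, 1], [1, 1]] (det P = 1), so P^(-1) = [[1, -1], [-1, 2]] and
B = P^(-1)AP = [[-10, -6], [14, 9]].
Evaluating each option on A and on B:
(A) A[0,0]: -3 for A, -10 for B -> changes
(B) A[0,0] + A[1,1] - A[0,1]: -1 for A, 5 for B -> changes
(C) A[0,0] + A[1,1]: -1 for A, -1 for B -> unchanged
(D) A[0,1] + A[1,0]: 1 for A, 8 for B -> changes

Only (C) A[0,0] + A[1,1] = -1 survives (and it does so for every P, not just this one), so it is the invariant.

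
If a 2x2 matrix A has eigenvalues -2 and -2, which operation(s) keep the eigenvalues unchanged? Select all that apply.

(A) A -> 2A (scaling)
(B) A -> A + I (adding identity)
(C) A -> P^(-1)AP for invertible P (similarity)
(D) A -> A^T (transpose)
C and D

Eigenvalues are preserved by:
1. Similarity transformations: A -> P^(-1)AP (same characteristic polynomial)
2. Transpose: A^T has the same eigenvalues as A

Eigenvalues are NOT preserved by:
- Adding identity: eigenvalues become -2+1, -2+1
- Scaling: eigenvalues become -4, -4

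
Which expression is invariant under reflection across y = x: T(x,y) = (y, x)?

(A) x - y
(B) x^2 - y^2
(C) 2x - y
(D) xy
D

The map is reflection across y = x: T(x,y) = (y, x).
Substitute the transformed coordinates into each option and compare with the original:
(A) x - y  ->  (y) - (x) = -x + y   [differs from x - y: not invariant]
(B) x^2 - y^2  ->  (y)^2 - (x)^2 = -x^2 + y^2   [differs from x^2 - y^2: not invariant]
(C) 2x - y  ->  2(y) - (x) = -x + 2y   [differs from 2x - y: not invariant]
(D) xy  ->  (y)(x) = xy   [equals xy: invariant]

Only option (D), xy, is unchanged by the transformation.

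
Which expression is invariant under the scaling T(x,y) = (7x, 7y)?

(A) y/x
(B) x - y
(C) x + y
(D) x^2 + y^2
A

Under the uniform scaling T(x,y) = (7x, 7y):
Substitute the transformed coordinates into each option and compare with the original:
(A) y/x  ->  (7y)/(7x) = y/x   [equals y/x: invariant]
(B) x - y  ->  (7x) - (7y) = 7x - 7y   [differs from x - y: not invariant]
(C) x + y  ->  (7x) + (7y) = 7x + 7y   [differs from x + y: not invariant]
(D) x^2 + y^2  ->  (7x)^2 + (7y)^2 = 49x^2 + 49y^2   [differs from x^2 + y^2: not invariant]

Only option (A), y/x, is unchanged by the transformation.
The common factor 7 cancels in a ratio of coordinates, while sums, products and sums of squares pick up factors of 7 or 49.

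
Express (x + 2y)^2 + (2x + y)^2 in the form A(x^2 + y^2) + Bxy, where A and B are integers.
5(x^2 + y^2) + 8xy

Expanding: (x + 2y)^2 = x^2 + 4xy + 4y^2
(2x + y)^2 = 4x^2 + 4xy + y^2
Sum = (1+4)(x^2+y^2) + 8xy = 5(x^2 + y^2) + 8xy
This is symmetric in x and y.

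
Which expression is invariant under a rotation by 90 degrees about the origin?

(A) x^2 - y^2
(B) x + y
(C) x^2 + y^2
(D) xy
C

A rotation by 90 degrees sends (x, y) to (-y, x).
Substitute the transformed coordinates into each option and compare with the original:
(A) x^2 - y^2  ->  (-y)^2 - (x)^2 = -x^2 + y^2   [differs from x^2 - y^2: not invariant]
(B) x + y  ->  (-y) + (x) = x - y   [differs from x + y: not invariant]
(C) x^2 + y^2  ->  (-y)^2 + (x)^2 = x^2 + y^2   [equals x^2 + y^2: invariant]
(D) xy  ->  (-y)(x) = -xy   [differs from xy: not invariant]

Only option (C), x^2 + y^2, is unchanged by the transformation.
Geometrically, x^2 + y^2 is the squared distance from the origin, which every rotation about the origin preserves.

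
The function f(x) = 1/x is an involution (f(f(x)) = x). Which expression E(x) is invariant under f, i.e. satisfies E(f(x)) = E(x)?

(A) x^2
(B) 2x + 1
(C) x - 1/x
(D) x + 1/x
D

Replace x by f(x) = 1/x in each option and simplify. As a quick numerical cross-check, also compare E(3) with E(f(3)) = E(1/3).

(A) x^2  ->  (1/x)^2 = x^(-2); check: E(3) = 9 but E(1/3) = 1/9.   [not invariant]
(B) 2x + 1  ->  2(1/x) + 1 = (x + 2)/x; check: E(3) = 7 but E(1/3) = 5/3.   [not invariant]
(C) x - 1/x  ->  (1/x) - 1/(1/x) = -x + 1/x; check: E(3) = 8/3 but E(1/3) = -8/3.   [not invariant]
(D) x + 1/x  ->  (1/x) + 1/(1/x), which simplifies back to x + 1/x; check: E(3) = 10/3, E(1/3) = 10/3.   [invariant]

Only (D) is unchanged. E is symmetric under swapping x with f(x) = 1/x, which is exactly what an involution does.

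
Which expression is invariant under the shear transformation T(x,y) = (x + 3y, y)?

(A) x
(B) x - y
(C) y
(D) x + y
C

Under the shear T(x,y) = (x + 3y, y):
Substitute the transformed coordinates into each option and compare with the original:
(A) x  ->  (x + 3y) = x + 3y   [differs from x: not invariant]
(B) x - y  ->  (x + 3y) - (y) = x + 2y   [differs from x - y: not invariant]
(C) y  ->  (y) = y   [equals y: invariant]
(D) x + y  ->  (x + 3y) + (y) = x + 4y   [differs from x + y: not invariant]

Only option (C), y, is unchanged by the transformation.
A horizontal shear moves points parallel to the x-axis, so the y-coordinate (and any function of y alone) is unchanged.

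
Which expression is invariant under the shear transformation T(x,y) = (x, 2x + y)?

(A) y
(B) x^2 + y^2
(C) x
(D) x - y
C

Under the shear T(x,y) = (x, 2x + y):
Substitute the transformed coordinates into each option and compare with the original:
(A) y  ->  (2x + y) = 2x + y   [differs from y: not invariant]
(B) x^2 + y^2  ->  (x)^2 + (2x + y)^2 = 5x^2 + 4xy + y^2   [differs from x^2 + y^2: not invariant]
(C) x  ->  (x) = x   [equals x: invariant]
(D) x - y  ->  (x) - (2x + y) = -x - y   [differs from x - y: not invariant]

Only option (C), x, is unchanged by the transformation.
A vertical shear moves points parallel to the y-axis, so the x-coordinate (and any function of x alone) is unchanged.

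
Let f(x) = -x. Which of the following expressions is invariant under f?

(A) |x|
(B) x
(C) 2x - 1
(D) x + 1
A

For f(x) = -x:
Applying f replaces x by -x. Since |-x| = |x|, the absolute value is unchanged by f, whereas x -> -x, 2x - 1 -> -2x - 1 and x + 1 -> -x + 1 all change.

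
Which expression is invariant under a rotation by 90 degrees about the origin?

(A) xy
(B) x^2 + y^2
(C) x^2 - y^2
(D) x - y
B

A rotation by 90 degrees sends (x, y) to (-y, x).
Substitute the transformed coordinates into each option and compare with the original:
(A) xy  ->  (-y)(x) = -xy   [differs from xy: not invariant]
(B) x^2 + y^2  ->  (-y)^2 + (x)^2 = x^2 + y^2   [equals x^2 + y^2: invariant]
(C) x^2 - y^2  ->  (-y)^2 - (x)^2 = -x^2 + y^2   [differs from x^2 - y^2: not invariant]
(D) x - y  ->  (-y) - (x) = -x - y   [differs from x - y: not invariant]

Only option (B), x^2 + y^2, is unchanged by the transformation.
Geometrically, x^2 + y^2 is the squared distance from the origin, which every rotation about the origin preserves.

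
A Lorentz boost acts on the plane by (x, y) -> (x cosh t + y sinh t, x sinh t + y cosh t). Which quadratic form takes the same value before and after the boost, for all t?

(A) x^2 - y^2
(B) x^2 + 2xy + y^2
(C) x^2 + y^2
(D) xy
A

Write x' = x cosh t + y sinh t, y' = x sinh t + y cosh t and substitute into each option:
(A) x^2 - y^2: (x cosh t + y sinh t)^2 - (x sinh t + y cosh t)^2 = x^2(cosh^2 t - sinh^2 t) + 2xy(cosh t sinh t - sinh t cosh t) + y^2(sinh^2 t - cosh^2 t) = x^2 - y^2   [invariant, using cosh^2 t - sinh^2 t = 1]
(B) x^2 + 2xy + y^2: (x' + y')^2 with x' + y' = (x + y)(cosh t + sinh t) = (x + y)e^t, so it becomes (x + y)^2 e^(2t)   [not invariant for t != 0]
(C) x^2 + y^2: (x cosh t + y sinh t)^2 + (x sinh t + y cosh t)^2 = (x^2 + y^2)(cosh^2 t + sinh^2 t) + 4xy sinh t cosh t = (x^2 + y^2) cosh 2t + 2xy sinh 2t   [not invariant for t != 0]
(D) xy: (x cosh t + y sinh t)(x sinh t + y cosh t) = xy(cosh^2 t + sinh^2 t) + (x^2 + y^2) sinh t cosh t = xy cosh 2t + (x^2 + y^2)(sinh 2t)/2   [not invariant for t != 0]

Only (A) x^2 - y^2 is unchanged; it is the Minkowski form preserved by Lorentz boosts, just as x^2 + y^2 is preserved by ordinary rotations.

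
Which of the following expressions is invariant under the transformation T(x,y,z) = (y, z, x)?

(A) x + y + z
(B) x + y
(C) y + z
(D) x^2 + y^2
A

Apply T(x,y,z) = (y, z, x) to each option, i.e. replace (x, y, z) by the transformed coordinates.
Substitute the transformed coordinates into each option and compare with the original:
(A) x + y + z  ->  (y) + (z) + (x) = x + y + z   [equals x + y + z: invariant]
(B) x + y  ->  (y) + (z) = y + z   [differs from x + y: not invariant]
(C) y + z  ->  (z) + (x) = x + z   [differs from y + z: not invariant]
(D) x^2 + y^2  ->  (y)^2 + (z)^2 = y^2 + z^2   [differs from x^2 + y^2: not invariant]

Only option (A), x + y + z, is unchanged by the transformation.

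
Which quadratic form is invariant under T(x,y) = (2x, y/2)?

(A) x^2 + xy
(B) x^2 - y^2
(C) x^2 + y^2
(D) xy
D

T multiplies x by 2 and divides y by 2.
Substitute the transformed coordinates into each option and compare with the original:
(A) x^2 + xy  ->  (2x)^2 + (2x)(y/2) = 4x^2 + xy   [differs from x^2 + xy: not invariant]
(B) x^2 - y^2  ->  (2x)^2 - (y/2)^2 = 4x^2 - y^2/4   [differs from x^2 - y^2: not invariant]
(C) x^2 + y^2  ->  (2x)^2 + (y/2)^2 = 4x^2 + y^2/4   [differs from x^2 + y^2: not invariant]
(D) xy  ->  (2x)(y/2) = xy   [equals xy: invariant]

Only option (D), xy, is unchanged by the transformation.
The factors 2 and 1/2 cancel only in the pure product xy.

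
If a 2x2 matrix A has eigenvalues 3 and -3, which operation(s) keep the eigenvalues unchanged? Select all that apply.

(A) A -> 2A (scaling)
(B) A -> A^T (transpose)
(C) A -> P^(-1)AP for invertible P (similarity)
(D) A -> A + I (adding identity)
B and C

Eigenvalues are preserved by:
1. Similarity transformations: A -> P^(-1)AP (same characteristic polynomial)
2. Transpose: A^T has the same eigenvalues as A

Eigenvalues are NOT preserved by:
- Adding identity: eigenvalues become 3+1, -3+1
- Scaling: eigenvalues become 6, -6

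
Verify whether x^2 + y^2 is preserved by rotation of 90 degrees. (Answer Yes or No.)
Yes

Applying rotation by 90 degrees: x' = x*cos(90 degrees) - y*sin(90 degrees) = -y, y' = x*sin(90 degrees) + y*cos(90 degrees) = x

Substituting into x^2 + y^2:
(-y)^2 + (x)^2
= x^2 + y^2

This equals the original expression x^2 + y^2, so it IS invariant.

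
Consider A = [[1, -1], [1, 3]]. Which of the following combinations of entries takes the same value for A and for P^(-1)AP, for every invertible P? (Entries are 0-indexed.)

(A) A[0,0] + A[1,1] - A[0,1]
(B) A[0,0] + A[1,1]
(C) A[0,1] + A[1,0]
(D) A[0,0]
B

A[0,0] + A[1,1] is the trace of A. By the cyclic property of the trace, tr(P^(-1)AP) = tr(APP^(-1)) = tr(A), so it is the same for every matrix similar to A.

The other combinations are not similarity invariants. For example, take P = [[1, 1], [0, 1]] (det P = 1), so P^(-1) = [[1, -1], [0, 1]] and
B = P^(-1)AP = [[0, -4], [1, 4]].
Evaluating each option on A and on B:
(A) A[0,0] + A[1,1] - A[0,1]: 5 for A, 8 for B -> changes
(B) A[0,0] + A[1,1]: 4 for A, 4 for B -> unchanged
(C) A[0,1] + A[1,0]: 0 for A, -3 for B -> changes
(D) A[0,0]: 1 for A, 0 for B -> changes

Only (B) A[0,0] + A[1,1] = 4 survives (and it does so for every P, not just this one), so it is the invariant.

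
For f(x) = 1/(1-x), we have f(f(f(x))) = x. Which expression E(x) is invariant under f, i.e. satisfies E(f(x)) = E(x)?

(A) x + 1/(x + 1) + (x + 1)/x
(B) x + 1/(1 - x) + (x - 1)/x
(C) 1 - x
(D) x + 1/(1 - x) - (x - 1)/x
B

Replace x by f(x) = 1/(1 - x) in each option and simplify. As a quick numerical cross-check, also compare E(4) with E(f(4)) = E(-1/3).

(A) x + 1/(x + 1) + (x + 1)/x  ->  (1/(1 - x)) + 1/((1/(1 - x)) + 1) + ((1/(1 - x)) + 1)/(1/(1 - x)) = (-x^3 + 6x^2 - 11x + 7)/(x^2 - 3x + 2); check: E(4) = 109/20 but E(-1/3) = -5/6.   [not invariant]
(B) x + 1/(1 - x) + (x - 1)/x  ->  (1/(1 - x)) + 1/(1 - (1/(1 - x))) + ((1/(1 - x)) - 1)/(1/(1 - x)), which simplifies back to x + 1/(1 - x) + (x - 1)/x; check: E(4) = 53/12, E(-1/3) = 53/12.   [invariant]
(C) 1 - x  ->  1 - (1/(1 - x)) = x/(x - 1); check: E(4) = -3 but E(-1/3) = 4/3.   [not invariant]
(D) x + 1/(1 - x) - (x - 1)/x  ->  (1/(1 - x)) + 1/(1 - (1/(1 - x))) - ((1/(1 - x)) - 1)/(1/(1 - x)) = (x^2(1 - x) - x + (x - 1)^2)/(x(x - 1)); check: E(4) = 35/12 but E(-1/3) = -43/12.   [not invariant]

Only (B) is unchanged. Indeed f(f(x)) = 1/(1 - 1/(1-x)) = (1-x)/(-x) = (x-1)/x, so E(x) = x + f(x) + f(f(x)) is the sum over the whole 3-cycle; applying f just permutes the three terms cyclically (x -> f(x) -> f(f(x)) -> x), leaving the sum unchanged.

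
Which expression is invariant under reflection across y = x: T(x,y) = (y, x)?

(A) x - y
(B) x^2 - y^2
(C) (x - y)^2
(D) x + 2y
C

The map is reflection across y = x: T(x,y) = (y, x).
Substitute the transformed coordinates into each option and compare with the original:
(A) x - y  ->  (y) - (x) = -x + y   [differs from x - y: not invariant]
(B) x^2 - y^2  ->  (y)^2 - (x)^2 = -x^2 + y^2   [differs from x^2 - y^2: not invariant]
(C) (x - y)^2  ->  ((y) - (x))^2 = x^2 - 2xy + y^2   [equals (x - y)^2: invariant]
(D) x + 2y  ->  (y) + 2(x) = 2x + y   [differs from x + 2y: not invariant]

Only option (C), (x - y)^2, is unchanged by the transformation.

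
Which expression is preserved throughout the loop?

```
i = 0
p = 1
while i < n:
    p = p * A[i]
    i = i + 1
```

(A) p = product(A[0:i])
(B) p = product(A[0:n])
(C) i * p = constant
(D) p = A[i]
A

A loop invariant must hold before the first iteration and be re-established by every execution of the body.

(A) p = product(A[0:i]): Initially i = 0 and p = 1 = product of the empty slice A[0:0]. If p = product(A[0:i]) holds at the top of an iteration, the body sets p to product(A[0:i]) * A[i] = product(A[0:i+1]) and then i to i+1, so the property is restored. At exit i = n, giving p = product(A[0:n]).

The other options fail:
(B) p = product(A[0:n]): false before the loop (p = 1, not the full product) -- it only becomes true at exit.
(C) i * p = constant: initially i * p = 0, but after one iteration it is 1 * A[0], which is nonzero in general.
(D) p = A[i]: after the first iteration p = A[0] but i = 1; in general p is a product of several elements, not a single one.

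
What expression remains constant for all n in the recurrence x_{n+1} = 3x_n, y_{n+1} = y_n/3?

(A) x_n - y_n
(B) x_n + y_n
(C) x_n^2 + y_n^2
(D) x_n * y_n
D

For the recurrence x_{n+1} = 3x_n, y_{n+1} = y_n/3:

x_{n+1} * y_{n+1} = (3x_n) * (y_n/3) = x_n * y_n
The product is conserved.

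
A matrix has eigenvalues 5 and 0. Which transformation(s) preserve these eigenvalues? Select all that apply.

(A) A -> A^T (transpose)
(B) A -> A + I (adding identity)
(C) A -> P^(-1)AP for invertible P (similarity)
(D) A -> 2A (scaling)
A and C

Eigenvalues are preserved by:
1. Similarity transformations: A -> P^(-1)AP (same characteristic polynomial)
2. Transpose: A^T has the same eigenvalues as A

Eigenvalues are NOT preserved by:
- Adding identity: eigenvalues become 5+1, 0+1
- Scaling: eigenvalues become 10, 0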